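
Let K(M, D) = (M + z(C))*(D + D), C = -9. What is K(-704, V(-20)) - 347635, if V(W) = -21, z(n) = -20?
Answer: -317227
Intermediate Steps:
K(M, D) = 2*D*(-20 + M) (K(M, D) = (M - 20)*(D + D) = (-20 + M)*(2*D) = 2*D*(-20 + M))
K(-704, V(-20)) - 347635 = 2*(-21)*(-20 - 704) - 347635 = 2*(-21)*(-724) - 347635 = 30408 - 347635 = -317227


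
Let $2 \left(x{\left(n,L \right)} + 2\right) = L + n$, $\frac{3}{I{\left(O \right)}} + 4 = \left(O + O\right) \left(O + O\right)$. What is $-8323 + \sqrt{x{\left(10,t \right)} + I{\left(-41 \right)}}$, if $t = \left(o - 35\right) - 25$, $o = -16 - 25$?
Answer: $-8323 + \frac{i \sqrt{3723965}}{280} \approx -8323.0 + 6.892 i$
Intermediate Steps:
$o = -41$
$I{\left(O \right)} = \frac{3}{-4 + 4 O^{2}}$ ($I{\left(O \right)} = \frac{3}{-4 + \left(O + O\right) \left(O + O\right)} = \frac{3}{-4 + 2 O 2 O} = \frac{3}{-4 + 4 O^{2}}$)
$t = -101$ ($t = \left(-41 - 35\right) - 25 = -76 - 25 = -101$)
$x{\left(n,L \right)} = -2 + \frac{L}{2} + \frac{n}{2}$ ($x{\left(n,L \right)} = -2 + \frac{L + n}{2} = -2 + \left(\frac{L}{2} + \frac{n}{2}\right) = -2 + \frac{L}{2} + \frac{n}{2}$)
$-8323 + \sqrt{x{\left(10,t \right)} + I{\left(-41 \right)}} = -8323 + \sqrt{\left(-2 + \frac{1}{2} \left(-101\right) + \frac{1}{2} \cdot 10\right) + \frac{3}{4 \left(-1 + \left(-41\right)^{2}\right)}} = -8323 + \sqrt{\left(-2 - \frac{101}{2} + 5\right) + \frac{3}{4 \left(-1 + 1681\right)}} = -8323 + \sqrt{- \frac{95}{2} + \frac{3}{4 \cdot 1680}} = -8323 + \sqrt{- \frac{95}{2} + \frac{3}{4} \cdot \frac{1}{1680}} = -8323 + \sqrt{- \frac{95}{2} + \frac{1}{2240}} = -8323 + \sqrt{- \frac{106399}{2240}} = -8323 + \frac{i \sqrt{3723965}}{280}$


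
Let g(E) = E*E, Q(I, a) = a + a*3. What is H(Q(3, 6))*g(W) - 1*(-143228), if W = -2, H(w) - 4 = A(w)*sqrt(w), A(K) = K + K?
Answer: 143244 + 384*sqrt(6) ≈ 1.4418e+5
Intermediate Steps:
A(K) = 2*K
Q(I, a) = 4*a (Q(I, a) = a + 3*a = 4*a)
H(w) = 4 + 2*w**(3/2) (H(w) = 4 + (2*w)*sqrt(w) = 4 + 2*w**(3/2))
g(E) = E**2
H(Q(3, 6))*g(W) - 1*(-143228) = (4 + 2*(4*6)**(3/2))*(-2)**2 - 1*(-143228) = (4 + 2*24**(3/2))*4 + 143228 = (4 + 2*(48*sqrt(6)))*4 + 143228 = (4 + 96*sqrt(6))*4 + 143228 = (16 + 384*sqrt(6)) + 143228 = 143244 + 384*sqrt(6)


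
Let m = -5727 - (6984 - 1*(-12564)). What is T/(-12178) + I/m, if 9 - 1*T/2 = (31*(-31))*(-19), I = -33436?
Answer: 664860554/153899475 ≈ 4.3201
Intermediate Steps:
T = -36500 (T = 18 - 2*31*(-31)*(-19) = 18 - (-1922)*(-19) = 18 - 2*18259 = 18 - 36518 = -36500)
m = -25275 (m = -5727 - (6984 + 12564) = -5727 - 1*19548 = -5727 - 19548 = -25275)
T/(-12178) + I/m = -36500/(-12178) - 33436/(-25275) = -36500*(-1/12178) - 33436*(-1/25275) = 18250/6089 + 33436/25275 = 664860554/153899475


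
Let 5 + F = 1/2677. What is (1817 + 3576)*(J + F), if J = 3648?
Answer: 52594218616/2677 ≈ 1.9647e+7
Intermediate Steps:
F = -13384/2677 (F = -5 + 1/2677 = -13384/2677 ≈ -4.9996)
(1817 + 3576)*(J + F) = (1817 + 3576)*(3648 - 13384/2677) = 5393*(9752312/2677) = 52594218616/2677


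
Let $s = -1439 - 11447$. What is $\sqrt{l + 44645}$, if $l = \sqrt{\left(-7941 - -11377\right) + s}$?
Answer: $\sqrt{44645 + 15 i \sqrt{42}} \approx 211.29 + 0.23 i$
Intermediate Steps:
$s = -12886$
$l = 15 i \sqrt{42}$ ($l = \sqrt{\left(-7941 - -11377\right) - 12886} = \sqrt{\left(-7941 + 11377\right) - 12886} = \sqrt{3436 - 12886} = \sqrt{-9450} = 15 i \sqrt{42} \approx 97.211 i$)
$\sqrt{l + 44645} = \sqrt{15 i \sqrt{42} + 44645} = \sqrt{44645 + 15 i \sqrt{42}}$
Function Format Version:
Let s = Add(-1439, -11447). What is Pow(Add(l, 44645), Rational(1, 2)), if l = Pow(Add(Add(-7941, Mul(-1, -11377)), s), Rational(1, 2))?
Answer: Pow(Add(44645, Mul(15, I, Pow(42, Rational(1, 2)))), Rational(1, 2)) ≈ Add(211.29, Mul(0.230, I))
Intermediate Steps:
s = -12886
l = Mul(15, I, Pow(42, Rational(1, 2))) (l = Pow(Add(Add(-7941, Mul(-1, -11377)), -12886), Rational(1, 2)) = Pow(Add(Add(-7941, 11377), -12886), Rational(1, 2)) = Pow(Add(3436, -12886), Rational(1, 2)) = Pow(-9450, Rational(1, 2)) = Mul(15, I, Pow(42, Rational(1, 2))) ≈ Mul(97.211, I))
Pow(Add(l, 44645), Rational(1, 2)) = Pow(Add(Mul(15, I, Pow(42, Rational(1, 2))), 44645), Rational(1, 2)) = Pow(Add(44645, Mul(15, I, Pow(42, Rational(1, 2)))), Rational(1, 2))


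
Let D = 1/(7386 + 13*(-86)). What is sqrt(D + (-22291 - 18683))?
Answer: I*sqrt(402444823577)/3134 ≈ 202.42*I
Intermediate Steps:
D = 1/6268 (D = 1/(7386 - 1118) = 1/6268 ≈ 0.00015954)
sqrt(D + (-22291 - 18683)) = sqrt(1/6268 + (-22291 - 18683)) = sqrt(1/6268 - 40974) = sqrt(-256825031/6268) = I*sqrt(402444823577)/3134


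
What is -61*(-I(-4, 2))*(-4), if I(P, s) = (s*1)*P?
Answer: 1952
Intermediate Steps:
I(P, s) = P*s (I(P, s) = s*P = P*s)
-61*(-I(-4, 2))*(-4) = -61*(-(-4)*2)*(-4) = -61*(-1*(-8))*(-4) = -488*(-4) = -61*(-32) = 1952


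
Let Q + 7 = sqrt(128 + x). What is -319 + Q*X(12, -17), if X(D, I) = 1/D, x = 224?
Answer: -3835/12 + sqrt(22)/3 ≈ -318.02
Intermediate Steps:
Q = -7 + 4*sqrt(22) (Q = -7 + sqrt(128 + 224) = -7 + sqrt(352) = -7 + 4*sqrt(22) ≈ 11.762)
-319 + Q*X(12, -17) = -319 + (-7 + 4*sqrt(22))/12 = -319 + (-7 + 4*sqrt(22))*(1/12) = -319 + (-7/12 + sqrt(22)/3) = -3835/12 + sqrt(22)/3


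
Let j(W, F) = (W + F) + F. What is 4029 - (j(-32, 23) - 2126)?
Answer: 6141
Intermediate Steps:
j(W, F) = W + 2*F (j(W, F) = (F + W) + F = W + 2*F)
4029 - (j(-32, 23) - 2126) = 4029 - ((-32 + 2*23) - 2126) = 4029 - ((-32 + 46) - 2126) = 4029 - (14 - 2126) = 4029 - 1*(-2112) = 4029 + 2112 = 6141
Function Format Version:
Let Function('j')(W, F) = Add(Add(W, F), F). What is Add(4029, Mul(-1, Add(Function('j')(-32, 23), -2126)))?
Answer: 6141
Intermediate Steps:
Function('j')(W, F) = Add(W, Mul(2, F)) (Function('j')(W, F) = Add(Add(F, W), F) = Add(W, Mul(2, F)))
Add(4029, Mul(-1, Add(Function('j')(-32, 23), -2126))) = Add(4029, Mul(-1, Add(Add(-32, Mul(2, 23)), -2126))) = Add(4029, Mul(-1, Add(Add(-32, 46), -2126))) = Add(4029, Mul(-1, Add(14, -2126))) = Add(4029, Mul(-1, -2112)) = Add(4029, 2112) = 6141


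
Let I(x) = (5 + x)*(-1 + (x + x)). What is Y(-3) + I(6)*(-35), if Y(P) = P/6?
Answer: -8471/2 ≈ -4235.5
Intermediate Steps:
I(x) = (-1 + 2*x)*(5 + x) (I(x) = (5 + x)*(-1 + 2*x) = (-1 + 2*x)*(5 + x))
Y(P) = P/6 (Y(P) = P*(⅙) = P/6)
Y(-3) + I(6)*(-35) = (⅙)*(-3) + (-5 + 2*6² + 9*6)*(-35) = -½ + (-5 + 2*36 + 54)*(-35) = -½ + (-5 + 72 + 54)*(-35) = -½ + 121*(-35) = -½ - 4235 = -8471/2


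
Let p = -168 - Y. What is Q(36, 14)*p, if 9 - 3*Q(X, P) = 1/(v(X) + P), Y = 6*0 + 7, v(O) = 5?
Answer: -29750/57 ≈ -521.93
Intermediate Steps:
Y = 7 (Y = 0 + 7 = 7)
p = -175 (p = -168 - 1*7 = -168 - 7 = -175)
Q(X, P) = 3 - 1/(3*(5 + P))
Q(36, 14)*p = ((44 + 9*14)/(3*(5 + 14)))*(-175) = ((⅓)*(44 + 126)/19)*(-175) = ((⅓)*(1/19)*170)*(-175) = (170/57)*(-175) = -29750/57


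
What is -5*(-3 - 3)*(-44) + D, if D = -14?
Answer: -1334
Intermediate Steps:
-5*(-3 - 3)*(-44) + D = -5*(-3 - 3)*(-44) - 14 = -5*(-6)*(-44) - 14 = 30*(-44) - 14 = -1320 - 14 = -1334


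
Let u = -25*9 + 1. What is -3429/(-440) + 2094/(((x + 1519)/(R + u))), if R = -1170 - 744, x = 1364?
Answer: -653327291/422840 ≈ -1545.1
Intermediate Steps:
u = -224 (u = -225 + 1 = -224)
R = -1914
-3429/(-440) + 2094/(((x + 1519)/(R + u))) = -3429/(-440) + 2094/(((1364 + 1519)/(-1914 - 224))) = -3429*(-1/440) + 2094/((2883/(-2138))) = 3429/440 + 2094/((2883*(-1/2138))) = 3429/440 + 2094/(-2883/2138) = 3429/440 + 2094*(-2138/2883) = 3429/440 - 1492324/961 = -653327291/422840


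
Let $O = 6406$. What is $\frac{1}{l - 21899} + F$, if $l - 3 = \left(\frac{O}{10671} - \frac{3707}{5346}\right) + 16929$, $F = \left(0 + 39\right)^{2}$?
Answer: $\frac{13060253026989}{8586623771} \approx 1521.0$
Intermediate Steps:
$F = 1521$ ($F = 39^{2} = 1521$)
$l = \frac{29270221327}{1728702}$ ($l = 3 + \left(\left(\frac{6406}{10671} - \frac{3707}{5346}\right) + 16929\right) = 3 + \left(\left(6406 \cdot \frac{1}{10671} - \frac{337}{486}\right) + 16929\right) = 3 + \left(\left(\frac{6406}{10671} - \frac{337}{486}\right) + 16929\right) = 3 + \left(- \frac{160937}{1728702} + 16929\right) = 3 + \frac{29265035221}{1728702} = \frac{29270221327}{1728702} \approx 16932.0$)
$\frac{1}{l - 21899} + F = \frac{1}{\frac{29270221327}{1728702} - 21899} + 1521 = \frac{1}{- \frac{8586623771}{1728702}} + 1521 = - \frac{1728702}{8586623771} + 1521 = \frac{13060253026989}{8586623771}$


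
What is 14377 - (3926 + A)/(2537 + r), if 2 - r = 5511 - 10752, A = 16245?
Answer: 111832889/7780 ≈ 14374.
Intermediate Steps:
r = 5243 (r = 2 - (5511 - 10752) = 2 - 1*(-5241) = 2 + 5241 = 5243)
14377 - (3926 + A)/(2537 + r) = 14377 - (3926 + 16245)/(2537 + 5243) = 14377 - 20171/7780 = 111832889/7780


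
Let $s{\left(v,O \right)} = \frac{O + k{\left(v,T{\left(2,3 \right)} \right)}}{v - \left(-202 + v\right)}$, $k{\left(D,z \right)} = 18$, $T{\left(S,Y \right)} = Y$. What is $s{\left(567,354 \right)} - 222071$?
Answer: $- \frac{22428985}{101} \approx -2.2207 \cdot 10^{5}$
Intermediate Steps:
$s{\left(v,O \right)} = \frac{9}{101} + \frac{O}{202}$ ($s{\left(v,O \right)} = \frac{O + 18}{v - \left(-202 + v\right)} = \frac{18 + O}{202} = \left(18 + O\right) \frac{1}{202} = \frac{9}{101} + \frac{O}{202}$)
$s{\left(567,354 \right)} - 222071 = \left(\frac{9}{101} + \frac{1}{202} \cdot 354\right) - 222071 = \left(\frac{9}{101} + \frac{177}{101}\right) - 222071 = \frac{186}{101} - 222071 = - \frac{22428985}{101}$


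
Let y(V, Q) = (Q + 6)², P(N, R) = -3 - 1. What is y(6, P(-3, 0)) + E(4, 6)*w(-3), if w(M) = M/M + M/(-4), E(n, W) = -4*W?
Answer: -38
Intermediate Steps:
P(N, R) = -4
y(V, Q) = (6 + Q)²
w(M) = 1 - M/4 (w(M) = 1 + M*(-¼) = 1 - M/4)
y(6, P(-3, 0)) + E(4, 6)*w(-3) = (6 - 4)² + (-4*6)*(1 - ¼*(-3)) = 2² - 24*(1 + ¾) = 4 - 24*7/4 = 4 - 42 = -38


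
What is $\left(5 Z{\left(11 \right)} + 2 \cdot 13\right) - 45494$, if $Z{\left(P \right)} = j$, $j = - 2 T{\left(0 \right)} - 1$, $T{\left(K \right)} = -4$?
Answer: $-45433$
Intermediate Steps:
$j = 7$ ($j = \left(-2\right) \left(-4\right) - 1 = 8 - 1 = 7$)
$Z{\left(P \right)} = 7$
$\left(5 Z{\left(11 \right)} + 2 \cdot 13\right) - 45494 = \left(5 \cdot 7 + 2 \cdot 13\right) - 45494 = \left(35 + 26\right) - 45494 = 61 - 45494 = -45433$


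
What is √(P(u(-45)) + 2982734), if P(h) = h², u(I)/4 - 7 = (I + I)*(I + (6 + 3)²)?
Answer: 3*√18913262 ≈ 13047.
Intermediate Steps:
u(I) = 28 + 8*I*(81 + I) (u(I) = 28 + 4*((I + I)*(I + (6 + 3)²)) = 28 + 4*((2*I)*(I + 9²)) = 28 + 4*((2*I)*(I + 81)) = 28 + 4*((2*I)*(81 + I)) = 28 + 4*(2*I*(81 + I)) = 28 + 8*I*(81 + I))
√(P(u(-45)) + 2982734) = √((28 + 8*(-45)² + 648*(-45))² + 2982734) = √((28 + 8*2025 - 29160)² + 2982734) = √((28 + 16200 - 29160)² + 2982734) = √((-12932)² + 2982734) = √(167236624 + 2982734) = √170219358 = 3*√18913262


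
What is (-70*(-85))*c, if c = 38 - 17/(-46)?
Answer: 5250875/23 ≈ 2.2830e+5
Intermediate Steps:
c = 1765/46 (c = 38 - 17*(-1/46) = 38 + 17/46 = 1765/46 ≈ 38.370)
(-70*(-85))*c = -70*(-85)*(1765/46) = 5950*(1765/46) = 5250875/23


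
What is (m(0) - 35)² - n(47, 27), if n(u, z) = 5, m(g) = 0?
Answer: 1220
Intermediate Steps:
(m(0) - 35)² - n(47, 27) = (0 - 35)² - 1*5 = (-35)² - 5 = 1225 - 5 = 1220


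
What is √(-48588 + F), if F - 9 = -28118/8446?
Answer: 2*I*√216601023062/4223 ≈ 220.41*I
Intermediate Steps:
F = 23948/4223 (F = 9 - 28118/8446 = 9 - 28118*1/8446 = 9 - 14059/4223 = 23948/4223 ≈ 5.6709)
√(-48588 + F) = √(-48588 + 23948/4223) = √(-205163176/4223) = 2*I*√216601023062/4223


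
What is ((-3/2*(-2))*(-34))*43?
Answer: -4386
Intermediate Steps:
((-3/2*(-2))*(-34))*43 = ((-3*½*(-2))*(-34))*43 = (-3/2*(-2)*(-34))*43 = (3*(-34))*43 = -102*43 = -4386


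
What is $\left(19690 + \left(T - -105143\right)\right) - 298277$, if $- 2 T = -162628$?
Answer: $-92130$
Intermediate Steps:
$T = 81314$ ($T = \left(- \frac{1}{2}\right) \left(-162628\right) = 81314$)
$\left(19690 + \left(T - -105143\right)\right) - 298277 = \left(19690 + \left(81314 - -105143\right)\right) - 298277 = \left(19690 + \left(81314 + 105143\right)\right) - 298277 = \left(19690 + 186457\right) - 298277 = 206147 - 298277 = -92130$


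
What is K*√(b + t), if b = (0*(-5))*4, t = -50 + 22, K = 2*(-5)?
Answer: -20*I*√7 ≈ -52.915*I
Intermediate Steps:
K = -10
t = -28
b = 0 (b = 0*4 = 0)
K*√(b + t) = -10*√(0 - 28) = -20*I*√7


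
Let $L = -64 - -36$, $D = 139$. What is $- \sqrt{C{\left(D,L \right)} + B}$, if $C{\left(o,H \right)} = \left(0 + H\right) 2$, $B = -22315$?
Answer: $- i \sqrt{22371} \approx - 149.57 i$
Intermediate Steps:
$L = -28$ ($L = -64 + 36 = -28$)
$C{\left(o,H \right)} = 2 H$ ($C{\left(o,H \right)} = H 2 = 2 H$)
$- \sqrt{C{\left(D,L \right)} + B} = - \sqrt{2 \left(-28\right) - 22315} = - \sqrt{-56 - 22315} = - \sqrt{-22371} = - i \sqrt{22371}$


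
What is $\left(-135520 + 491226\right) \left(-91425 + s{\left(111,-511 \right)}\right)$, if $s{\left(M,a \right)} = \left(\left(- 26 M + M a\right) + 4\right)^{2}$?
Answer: $1263619308205904$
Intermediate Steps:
$s{\left(M,a \right)} = \left(4 - 26 M + M a\right)^{2}$
$\left(-135520 + 491226\right) \left(-91425 + s{\left(111,-511 \right)}\right) = \left(-135520 + 491226\right) \left(-91425 + \left(4 - 2886 + 111 \left(-511\right)\right)^{2}\right) = 355706 \left(-91425 + \left(4 - 2886 - 56721\right)^{2}\right) = 355706 \left(-91425 + \left(-59603\right)^{2}\right) = 355706 \left(-91425 + 3552517609\right) = 355706 \cdot 3552426184 = 1263619308205904$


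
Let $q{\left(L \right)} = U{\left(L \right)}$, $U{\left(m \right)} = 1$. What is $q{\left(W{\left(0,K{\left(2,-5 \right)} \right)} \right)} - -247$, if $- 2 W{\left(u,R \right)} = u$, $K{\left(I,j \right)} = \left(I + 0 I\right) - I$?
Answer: $248$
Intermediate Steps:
$K{\left(I,j \right)} = 0$ ($K{\left(I,j \right)} = \left(I + 0\right) - I = I - I = 0$)
$W{\left(u,R \right)} = - \frac{u}{2}$
$q{\left(L \right)} = 1$
$q{\left(W{\left(0,K{\left(2,-5 \right)} \right)} \right)} - -247 = 1 - -247 = 1 + 247 = 248$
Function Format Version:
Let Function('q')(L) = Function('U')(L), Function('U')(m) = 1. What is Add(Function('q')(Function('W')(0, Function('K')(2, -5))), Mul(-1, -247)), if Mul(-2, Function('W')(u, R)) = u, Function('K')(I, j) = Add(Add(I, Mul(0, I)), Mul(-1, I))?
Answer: 248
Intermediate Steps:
Function('K')(I, j) = 0 (Function('K')(I, j) = Add(Add(I, 0), Mul(-1, I)) = Add(I, Mul(-1, I)) = 0)
Function('W')(u, R) = Mul(Rational(-1, 2), u)
Function('q')(L) = 1
Add(Function('q')(Function('W')(0, Function('K')(2, -5))), Mul(-1, -247)) = Add(1, Mul(-1, -247)) = Add(1, 247) = 248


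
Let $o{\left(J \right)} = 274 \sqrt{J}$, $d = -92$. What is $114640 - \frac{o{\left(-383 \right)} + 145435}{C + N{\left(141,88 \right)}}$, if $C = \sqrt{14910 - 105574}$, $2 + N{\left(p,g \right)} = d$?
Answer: $\frac{- 274 \sqrt{383} + 229280 \sqrt{22666} + 10921595 i}{2 \left(\sqrt{22666} + 47 i\right)} \approx 1.1476 \cdot 10^{5} + 445.18 i$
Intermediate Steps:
$N{\left(p,g \right)} = -94$ ($N{\left(p,g \right)} = -2 - 92 = -94$)
$C = 2 i \sqrt{22666}$ ($C = \sqrt{-90664} = 2 i \sqrt{22666} \approx 301.1 i$)
$114640 - \frac{o{\left(-383 \right)} + 145435}{C + N{\left(141,88 \right)}} = 114640 - \frac{274 \sqrt{-383} + 145435}{2 i \sqrt{22666} - 94} = 114640 - \frac{274 i \sqrt{383} + 145435}{-94 + 2 i \sqrt{22666}} = 114640 - \frac{145435 + 274 i \sqrt{383}}{-94 + 2 i \sqrt{22666}}$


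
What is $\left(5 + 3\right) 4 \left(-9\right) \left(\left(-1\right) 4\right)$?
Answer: $1152$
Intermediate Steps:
$\left(5 + 3\right) 4 \left(-9\right) \left(\left(-1\right) 4\right) = 8 \cdot 4 \left(-9\right) \left(-4\right) = 32 \left(-9\right) \left(-4\right) = \left(-288\right) \left(-4\right) = 1152$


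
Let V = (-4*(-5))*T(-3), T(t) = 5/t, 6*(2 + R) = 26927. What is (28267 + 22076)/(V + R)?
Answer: 100686/8905 ≈ 11.307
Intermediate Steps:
R = 26915/6 (R = -2 + (⅙)*26927 = -2 + 26927/6 = 26915/6 ≈ 4485.8)
V = -100/3 (V = (-4*(-5))*(5/(-3)) = 20*(5*(-⅓)) = 20*(-5/3) = -100/3 ≈ -33.333)
(28267 + 22076)/(V + R) = (28267 + 22076)/(-100/3 + 26915/6) = 50343/(8905/2) = 50343*(2/8905) = 100686/8905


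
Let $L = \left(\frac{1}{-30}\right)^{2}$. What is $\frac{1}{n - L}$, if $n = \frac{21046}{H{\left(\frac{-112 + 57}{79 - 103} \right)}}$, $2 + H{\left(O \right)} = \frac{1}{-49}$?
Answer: $- \frac{1100}{11458379} \approx -9.6 \cdot 10^{-5}$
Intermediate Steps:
$L = \frac{1}{900}$ ($L = \left(- \frac{1}{30}\right)^{2} = \frac{1}{900} \approx 0.0011111$)
$H{\left(O \right)} = - \frac{99}{49}$ ($H{\left(O \right)} = -2 + \frac{1}{-49} = -2 - \frac{1}{49} = - \frac{99}{49}$)
$n = - \frac{1031254}{99}$ ($n = \frac{21046}{- \frac{99}{49}} = 21046 \left(- \frac{49}{99}\right) = - \frac{1031254}{99} \approx -10417.0$)
$\frac{1}{n - L} = \frac{1}{- \frac{1031254}{99} - \frac{1}{900}} = \frac{1}{- \frac{11458379}{1100}} = - \frac{1100}{11458379}$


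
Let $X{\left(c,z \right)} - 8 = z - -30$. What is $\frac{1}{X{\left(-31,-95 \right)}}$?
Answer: $- \frac{1}{57} \approx -0.017544$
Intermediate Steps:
$X{\left(c,z \right)} = 38 + z$ ($X{\left(c,z \right)} = 8 + \left(z - -30\right) = 8 + \left(z + 30\right) = 8 + \left(30 + z\right) = 38 + z$)
$\frac{1}{X{\left(-31,-95 \right)}} = \frac{1}{38 - 95} = \frac{1}{-57} = - \frac{1}{57}$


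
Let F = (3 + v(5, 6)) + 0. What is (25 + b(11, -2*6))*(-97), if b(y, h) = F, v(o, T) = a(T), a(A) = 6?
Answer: -3298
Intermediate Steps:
v(o, T) = 6
F = 9 (F = (3 + 6) + 0 = 9 + 0 = 9)
b(y, h) = 9
(25 + b(11, -2*6))*(-97) = (25 + 9)*(-97) = 34*(-97) = -3298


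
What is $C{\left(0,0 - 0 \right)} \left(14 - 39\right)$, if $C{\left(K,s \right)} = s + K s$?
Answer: $0$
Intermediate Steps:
$C{\left(0,0 - 0 \right)} \left(14 - 39\right) = \left(0 - 0\right) \left(1 + 0\right) \left(14 - 39\right) = \left(0 + 0\right) 1 \left(-25\right) = 0 \cdot 1 \left(-25\right) = 0 \left(-25\right) = 0$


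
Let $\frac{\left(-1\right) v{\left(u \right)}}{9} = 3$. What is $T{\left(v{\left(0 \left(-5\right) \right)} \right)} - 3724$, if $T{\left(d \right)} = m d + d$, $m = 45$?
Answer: $-4966$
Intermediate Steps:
$v{\left(u \right)} = -27$ ($v{\left(u \right)} = \left(-9\right) 3 = -27$)
$T{\left(d \right)} = 46 d$ ($T{\left(d \right)} = 45 d + d = 46 d$)
$T{\left(v{\left(0 \left(-5\right) \right)} \right)} - 3724 = 46 \left(-27\right) - 3724 = -1242 - 3724 = -4966$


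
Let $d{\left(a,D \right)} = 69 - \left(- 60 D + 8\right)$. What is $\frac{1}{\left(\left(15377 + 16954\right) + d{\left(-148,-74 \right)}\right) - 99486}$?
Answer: $- \frac{1}{71534} \approx -1.3979 \cdot 10^{-5}$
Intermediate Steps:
$d{\left(a,D \right)} = 61 + 60 D$ ($d{\left(a,D \right)} = 69 - \left(8 - 60 D\right) = 69 + \left(-8 + 60 D\right) = 61 + 60 D$)
$\frac{1}{\left(\left(15377 + 16954\right) + d{\left(-148,-74 \right)}\right) - 99486} = \frac{1}{\left(\left(15377 + 16954\right) + \left(61 + 60 \left(-74\right)\right)\right) - 99486} = \frac{1}{\left(32331 + \left(61 - 4440\right)\right) - 99486} = \frac{1}{\left(32331 - 4379\right) - 99486} = \frac{1}{27952 - 99486} = \frac{1}{-71534} = - \frac{1}{71534}$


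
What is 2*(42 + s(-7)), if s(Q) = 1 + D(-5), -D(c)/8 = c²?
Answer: -314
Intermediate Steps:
D(c) = -8*c²
s(Q) = -199 (s(Q) = 1 - 8*(-5)² = 1 - 8*25 = 1 - 200 = -199)
2*(42 + s(-7)) = 2*(42 - 199) = 2*(-157) = -314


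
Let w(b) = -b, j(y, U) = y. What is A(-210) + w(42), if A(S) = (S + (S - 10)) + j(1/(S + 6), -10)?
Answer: -96289/204 ≈ -472.00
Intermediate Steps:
A(S) = -10 + 1/(6 + S) + 2*S (A(S) = (S + (S - 10)) + 1/(S + 6) = (S + (-10 + S)) + 1/(6 + S) = (-10 + 2*S) + 1/(6 + S) = -10 + 1/(6 + S) + 2*S)
A(-210) + w(42) = (1 + 2*(-5 - 210)*(6 - 210))/(6 - 210) - 1*42 = (1 + 2*(-215)*(-204))/(-204) - 42 = -(1 + 87720)/204 - 42 = -1/204*87721 - 42 = -87721/204 - 42 = -96289/204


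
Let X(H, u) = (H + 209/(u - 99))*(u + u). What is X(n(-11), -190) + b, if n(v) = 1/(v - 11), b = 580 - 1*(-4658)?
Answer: 17580132/3179 ≈ 5530.1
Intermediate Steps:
b = 5238 (b = 580 + 4658 = 5238)
n(v) = 1/(-11 + v)
X(H, u) = 2*u*(H + 209/(-99 + u)) (X(H, u) = (H + 209/(-99 + u))*(2*u) = 2*u*(H + 209/(-99 + u)))
X(n(-11), -190) + b = 2*(-190)*(209 - 99/(-11 - 11) - 190/(-11 - 11))/(-99 - 190) + 5238 = 2*(-190)*(209 - 99/(-22) - 190/(-22))/(-289) + 5238 = 2*(-190)*(-1/289)*(209 - 99*(-1/22) - 1/22*(-190)) + 5238 = 2*(-190)*(-1/289)*(209 + 9/2 + 95/11) + 5238 = 2*(-190)*(-1/289)*(4887/22) + 5238 = 928530/3179 + 5238 = 17580132/3179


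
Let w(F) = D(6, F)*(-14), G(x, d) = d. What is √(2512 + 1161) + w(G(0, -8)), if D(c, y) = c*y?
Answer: 672 + √3673 ≈ 732.61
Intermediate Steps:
w(F) = -84*F (w(F) = (6*F)*(-14) = -84*F)
√(2512 + 1161) + w(G(0, -8)) = √(2512 + 1161) - 84*(-8) = √3673 + 672 = 672 + √3673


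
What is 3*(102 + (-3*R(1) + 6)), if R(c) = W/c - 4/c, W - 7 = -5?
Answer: 342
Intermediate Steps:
W = 2 (W = 7 - 5 = 2)
R(c) = -2/c (R(c) = 2/c - 4/c = -2/c)
3*(102 + (-3*R(1) + 6)) = 3*(102 + (-(-6)/1 + 6)) = 3*(102 + (-(-6) + 6)) = 3*(102 + (-3*(-2) + 6)) = 3*(102 + (6 + 6)) = 3*(102 + 12) = 3*114 = 342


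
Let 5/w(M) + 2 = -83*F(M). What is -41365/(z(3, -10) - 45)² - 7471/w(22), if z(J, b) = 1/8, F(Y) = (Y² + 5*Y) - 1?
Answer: 47393408621371/644405 ≈ 7.3546e+7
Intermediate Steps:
F(Y) = -1 + Y² + 5*Y
z(J, b) = ⅛
w(M) = 5/(81 - 415*M - 83*M²) (w(M) = 5/(-2 - 83*(-1 + M² + 5*M)) = 5/(-2 + (83 - 415*M - 83*M²)) = 5/(81 - 415*M - 83*M²))
-41365/(z(3, -10) - 45)² - 7471/w(22) = -41365/(⅛ - 45)² - 7471/((-5/(-81 + 83*22² + 415*22))) = -41365/((-359/8)²) - 7471/((-5/(-81 + 83*484 + 9130))) = -41365/128881/64 - 7471/((-5/(-81 + 40172 + 9130))) = -41365*64/128881 - 7471/((-5/49221)) = -2647360/128881 - 7471/((-5*1/49221)) = -2647360/128881 - 7471/(-5/49221) = -2647360/128881 - 7471*(-49221/5) = -2647360/128881 + 367730091/5 = 47393408621371/644405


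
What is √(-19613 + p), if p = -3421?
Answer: I*√23034 ≈ 151.77*I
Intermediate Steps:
√(-19613 + p) = √(-19613 - 3421) = √(-23034) = I*√23034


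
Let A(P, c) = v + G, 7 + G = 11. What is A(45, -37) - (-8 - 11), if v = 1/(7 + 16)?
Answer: 530/23 ≈ 23.043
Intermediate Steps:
G = 4 (G = -7 + 11 = 4)
v = 1/23 ≈ 0.043478
A(P, c) = 93/23 (A(P, c) = 1/23 + 4 = 93/23)
A(45, -37) - (-8 - 11) = 93/23 - (-8 - 11) = 93/23 - 1*(-19) = 93/23 + 19 = 530/23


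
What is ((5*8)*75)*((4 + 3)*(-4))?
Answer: -84000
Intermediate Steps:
((5*8)*75)*((4 + 3)*(-4)) = (40*75)*(7*(-4)) = 3000*(-28) = -84000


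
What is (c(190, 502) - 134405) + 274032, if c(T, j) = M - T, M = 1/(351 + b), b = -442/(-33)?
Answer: 1676729958/12025 ≈ 1.3944e+5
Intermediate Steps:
b = 442/33 (b = -442*(-1/33) = 442/33 ≈ 13.394)
M = 33/12025 (M = 1/(351 + 442/33) = 1/(12025/33) = 33/12025 ≈ 0.0027443)
c(T, j) = 33/12025 - T
(c(190, 502) - 134405) + 274032 = ((33/12025 - 1*190) - 134405) + 274032 = ((33/12025 - 190) - 134405) + 274032 = (-2284717/12025 - 134405) + 274032 = -1618504842/12025 + 274032 = 1676729958/12025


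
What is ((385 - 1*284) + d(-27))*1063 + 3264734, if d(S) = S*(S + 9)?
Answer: 3888715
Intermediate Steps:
d(S) = S*(9 + S)
((385 - 1*284) + d(-27))*1063 + 3264734 = ((385 - 1*284) - 27*(9 - 27))*1063 + 3264734 = ((385 - 284) - 27*(-18))*1063 + 3264734 = (101 + 486)*1063 + 3264734 = 587*1063 + 3264734 = 623981 + 3264734 = 3888715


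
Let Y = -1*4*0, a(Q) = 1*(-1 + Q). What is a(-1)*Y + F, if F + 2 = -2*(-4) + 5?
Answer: 11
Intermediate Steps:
F = 11 (F = -2 + (-2*(-4) + 5) = -2 + (8 + 5) = -2 + 13 = 11)
a(Q) = -1 + Q
Y = 0 (Y = -4*0 = -1*0 = 0)
a(-1)*Y + F = (-1 - 1)*0 + 11 = -2*0 + 11 = 0 + 11 = 11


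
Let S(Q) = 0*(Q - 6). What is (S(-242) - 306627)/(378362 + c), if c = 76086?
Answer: -306627/454448 ≈ -0.67472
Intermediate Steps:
S(Q) = 0 (S(Q) = 0*(-6 + Q) = 0)
(S(-242) - 306627)/(378362 + c) = (0 - 306627)/(378362 + 76086) = -306627/454448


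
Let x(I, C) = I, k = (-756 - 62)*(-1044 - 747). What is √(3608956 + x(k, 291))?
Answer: √5073994 ≈ 2252.6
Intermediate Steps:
k = 1465038 (k = -818*(-1791) = 1465038)
√(3608956 + x(k, 291)) = √(3608956 + 1465038) = √5073994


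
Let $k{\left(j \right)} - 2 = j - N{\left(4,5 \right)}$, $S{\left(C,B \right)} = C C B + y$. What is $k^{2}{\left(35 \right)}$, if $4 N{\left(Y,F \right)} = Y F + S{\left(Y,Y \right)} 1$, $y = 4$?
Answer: $225$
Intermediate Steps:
$S{\left(C,B \right)} = 4 + B C^{2}$ ($S{\left(C,B \right)} = C C B + 4 = C^{2} B + 4 = B C^{2} + 4 = 4 + B C^{2}$)
$N{\left(Y,F \right)} = 1 + \frac{Y^{3}}{4} + \frac{F Y}{4}$ ($N{\left(Y,F \right)} = \frac{Y F + \left(4 + Y Y^{2}\right) 1}{4} = \frac{F Y + \left(4 + Y^{3}\right) 1}{4} = \frac{F Y + \left(4 + Y^{3}\right)}{4} = \frac{4 + Y^{3} + F Y}{4} = 1 + \frac{Y^{3}}{4} + \frac{F Y}{4}$)
$k{\left(j \right)} = -20 + j$ ($k{\left(j \right)} = 2 - \left(1 + 16 - j + \frac{1}{4} \cdot 5 \cdot 4\right) = 2 - \left(6 + 16 - j\right) = 2 + \left(j - \left(1 + 16 + 5\right)\right) = 2 + \left(j - 22\right) = 2 + \left(-22 + j\right) = -20 + j$)
$k^{2}{\left(35 \right)} = \left(-20 + 35\right)^{2} = 15^{2} = 225$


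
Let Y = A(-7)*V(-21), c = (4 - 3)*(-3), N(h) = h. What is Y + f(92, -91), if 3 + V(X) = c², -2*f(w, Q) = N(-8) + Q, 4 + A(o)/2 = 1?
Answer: 27/2 ≈ 13.500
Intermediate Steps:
A(o) = -6 (A(o) = -8 + 2*1 = -8 + 2 = -6)
f(w, Q) = 4 - Q/2 (f(w, Q) = -(-8 + Q)/2 = 4 - Q/2)
c = -3 (c = 1*(-3) = -3)
V(X) = 6 (V(X) = -3 + (-3)² = -3 + 9 = 6)
Y = -36 (Y = -6*6 = -36)
Y + f(92, -91) = -36 + (4 - ½*(-91)) = -36 + (4 + 91/2) = -36 + 99/2 = 27/2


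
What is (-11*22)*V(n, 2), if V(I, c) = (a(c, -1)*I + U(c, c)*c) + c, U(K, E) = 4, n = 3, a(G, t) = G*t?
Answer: -968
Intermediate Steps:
V(I, c) = 5*c - I*c (V(I, c) = ((c*(-1))*I + 4*c) + c = ((-c)*I + 4*c) + c = (-I*c + 4*c) + c = (4*c - I*c) + c = 5*c - I*c)
(-11*22)*V(n, 2) = (-11*22)*(2*(5 - 1*3)) = -484*(5 - 3) = -484*2 = -242*4 = -968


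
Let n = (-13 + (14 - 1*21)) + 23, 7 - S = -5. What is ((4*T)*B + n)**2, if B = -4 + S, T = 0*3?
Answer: 9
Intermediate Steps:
S = 12 (S = 7 - 1*(-5) = 7 + 5 = 12)
T = 0
B = 8 (B = -4 + 12 = 8)
n = 3 (n = (-13 + (14 - 21)) + 23 = (-13 - 7) + 23 = -20 + 23 = 3)
((4*T)*B + n)**2 = ((4*0)*8 + 3)**2 = (0*8 + 3)**2 = (0 + 3)**2 = 3**2 = 9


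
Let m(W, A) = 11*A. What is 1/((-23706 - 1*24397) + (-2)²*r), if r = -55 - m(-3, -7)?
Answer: -1/48015 ≈ -2.0827e-5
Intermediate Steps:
r = 22 (r = -55 - 11*(-7) = -55 - 1*(-77) = -55 + 77 = 22)
1/((-23706 - 1*24397) + (-2)²*r) = 1/((-23706 - 1*24397) + (-2)²*22) = 1/((-23706 - 24397) + 4*22) = 1/(-48103 + 88) = 1/(-48015) = -1/48015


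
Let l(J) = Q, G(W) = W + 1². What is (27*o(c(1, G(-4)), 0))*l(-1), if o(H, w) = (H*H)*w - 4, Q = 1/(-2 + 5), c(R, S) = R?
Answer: -36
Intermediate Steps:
G(W) = 1 + W (G(W) = W + 1 = 1 + W)
Q = ⅓ (Q = 1/3 = ⅓ ≈ 0.33333)
l(J) = ⅓
o(H, w) = -4 + w*H² (o(H, w) = H²*w - 4 = w*H² - 4 = -4 + w*H²)
(27*o(c(1, G(-4)), 0))*l(-1) = (27*(-4 + 0*1²))*(⅓) = (27*(-4 + 0*1))*(⅓) = (27*(-4 + 0))*(⅓) = (27*(-4))*(⅓) = -108*⅓ = -36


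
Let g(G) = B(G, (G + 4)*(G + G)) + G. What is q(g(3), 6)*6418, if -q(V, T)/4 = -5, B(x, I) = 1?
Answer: 128360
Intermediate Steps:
g(G) = 1 + G
q(V, T) = 20 (q(V, T) = -4*(-5) = 20)
q(g(3), 6)*6418 = 20*6418 = 128360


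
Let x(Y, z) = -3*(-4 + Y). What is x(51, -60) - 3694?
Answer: -3835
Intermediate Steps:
x(Y, z) = 12 - 3*Y
x(51, -60) - 3694 = (12 - 3*51) - 3694 = (12 - 153) - 3694 = -141 - 3694 = -3835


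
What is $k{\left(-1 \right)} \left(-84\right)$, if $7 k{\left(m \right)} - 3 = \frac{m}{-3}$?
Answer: $-40$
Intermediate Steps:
$k{\left(m \right)} = \frac{3}{7} - \frac{m}{21}$ ($k{\left(m \right)} = \frac{3}{7} + \frac{m \frac{1}{-3}}{7} = \frac{3}{7} + \frac{m \left(- \frac{1}{3}\right)}{7} = \frac{3}{7} + \frac{\left(- \frac{1}{3}\right) m}{7} = \frac{3}{7} - \frac{m}{21}$)
$k{\left(-1 \right)} \left(-84\right) = \left(\frac{3}{7} - - \frac{1}{21}\right) \left(-84\right) = \left(\frac{3}{7} + \frac{1}{21}\right) \left(-84\right) = \frac{10}{21} \left(-84\right) = -40$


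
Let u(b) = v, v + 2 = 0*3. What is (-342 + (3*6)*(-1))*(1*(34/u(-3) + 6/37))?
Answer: 224280/37 ≈ 6061.6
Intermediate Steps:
v = -2 (v = -2 + 0*3 = -2 + 0 = -2)
u(b) = -2
(-342 + (3*6)*(-1))*(1*(34/u(-3) + 6/37)) = (-342 + (3*6)*(-1))*(1*(34/(-2) + 6/37)) = (-342 + 18*(-1))*(1*(34*(-½) + 6*(1/37))) = (-342 - 18)*(1*(-17 + 6/37)) = -360*(-623)/37 = -360*(-623/37) = 224280/37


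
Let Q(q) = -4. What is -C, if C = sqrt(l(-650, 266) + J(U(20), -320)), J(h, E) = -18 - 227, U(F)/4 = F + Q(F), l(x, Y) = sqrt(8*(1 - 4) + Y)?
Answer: -I*sqrt(245 - 11*sqrt(2)) ≈ -15.147*I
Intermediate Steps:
l(x, Y) = sqrt(-24 + Y) (l(x, Y) = sqrt(8*(-3) + Y) = sqrt(-24 + Y))
U(F) = -16 + 4*F (U(F) = 4*(F - 4) = 4*(-4 + F) = -16 + 4*F)
J(h, E) = -245
C = sqrt(-245 + 11*sqrt(2)) (C = sqrt(sqrt(-24 + 266) - 245) = sqrt(sqrt(242) - 245) = sqrt(11*sqrt(2) - 245) = sqrt(-245 + 11*sqrt(2)) ≈ 15.147*I)
-C = -sqrt(-245 + 11*sqrt(2))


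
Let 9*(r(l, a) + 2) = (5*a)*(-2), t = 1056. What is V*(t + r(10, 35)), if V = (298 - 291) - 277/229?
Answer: 4038112/687 ≈ 5877.9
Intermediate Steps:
r(l, a) = -2 - 10*a/9 (r(l, a) = -2 + ((5*a)*(-2))/9 = -2 + (-10*a)/9 = -2 - 10*a/9)
V = 1326/229 (V = 7 - 277*1/229 = 7 - 277/229 = 1326/229 ≈ 5.7904)
V*(t + r(10, 35)) = 1326*(1056 + (-2 - 10/9*35))/229 = 1326*(1056 + (-2 - 350/9))/229 = 1326*(1056 - 368/9)/229 = (1326/229)*(9136/9) = 4038112/687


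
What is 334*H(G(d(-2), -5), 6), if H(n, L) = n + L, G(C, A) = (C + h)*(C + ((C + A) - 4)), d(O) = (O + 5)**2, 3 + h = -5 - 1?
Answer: 2004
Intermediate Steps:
h = -9 (h = -3 + (-5 - 1) = -3 - 6 = -9)
d(O) = (5 + O)**2
G(C, A) = (-9 + C)*(-4 + A + 2*C) (G(C, A) = (C - 9)*(C + ((C + A) - 4)) = (-9 + C)*(C + ((A + C) - 4)) = (-9 + C)*(C + (-4 + A + C)) = (-9 + C)*(-4 + A + 2*C))
H(n, L) = L + n
334*H(G(d(-2), -5), 6) = 334*(6 + (36 - 22*(5 - 2)**2 - 9*(-5) + 2*((5 - 2)**2)**2 - 5*(5 - 2)**2)) = 334*(6 + (36 - 22*3**2 + 45 + 2*(3**2)**2 - 5*3**2)) = 334*(6 + (36 - 22*9 + 45 + 2*9**2 - 5*9)) = 334*(6 + (36 - 198 + 45 + 2*81 - 45)) = 334*(6 + (36 - 198 + 45 + 162 - 45)) = 334*(6 + 0) = 334*6 = 2004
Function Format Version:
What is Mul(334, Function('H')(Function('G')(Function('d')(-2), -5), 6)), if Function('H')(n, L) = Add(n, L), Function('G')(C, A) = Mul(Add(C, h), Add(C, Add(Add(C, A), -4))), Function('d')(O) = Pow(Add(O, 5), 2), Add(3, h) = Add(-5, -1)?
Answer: 2004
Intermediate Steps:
h = -9 (h = Add(-3, Add(-5, -1)) = Add(-3, -6) = -9)
Function('d')(O) = Pow(Add(5, O), 2)
Function('G')(C, A) = Mul(Add(-9, C), Add(-4, A, Mul(2, C))) (Function('G')(C, A) = Mul(Add(C, -9), Add(C, Add(Add(C, A), -4))) = Mul(Add(-9, C), Add(C, Add(Add(A, C), -4))) = Mul(Add(-9, C), Add(C, Add(-4, A, C))) = Mul(Add(-9, C), Add(-4, A, Mul(2, C))))
Function('H')(n, L) = Add(L, n)
Mul(334, Function('H')(Function('G')(Function('d')(-2), -5), 6)) = Mul(334, Add(6, Add(36, Mul(-22, Pow(Add(5, -2), 2)), Mul(-9, -5), Mul(2, Pow(Pow(Add(5, -2), 2), 2)), Mul(-5, Pow(Add(5, -2), 2))))) = Mul(334, Add(6, Add(36, Mul(-22, Pow(3, 2)), 45, Mul(2, Pow(Pow(3, 2), 2)), Mul(-5, Pow(3, 2))))) = Mul(334, Add(6, Add(36, Mul(-22, 9), 45, Mul(2, Pow(9, 2)), Mul(-5, 9)))) = Mul(334, Add(6, Add(36, -198, 45, Mul(2, 81), -45))) = Mul(334, Add(6, Add(36, -198, 45, 162, -45))) = Mul(334, Add(6, 0)) = Mul(334, 6) = 2004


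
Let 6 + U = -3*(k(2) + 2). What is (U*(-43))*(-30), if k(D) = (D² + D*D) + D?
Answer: -54180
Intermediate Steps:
k(D) = D + 2*D² (k(D) = (D² + D²) + D = 2*D² + D = D + 2*D²)
U = -42 (U = -6 - 3*(2*(1 + 2*2) + 2) = -6 - 3*(2*(1 + 4) + 2) = -6 - 3*(2*5 + 2) = -6 - 3*(10 + 2) = -6 - 3*12 = -6 - 36 = -42)
(U*(-43))*(-30) = -42*(-43)*(-30) = 1806*(-30) = -54180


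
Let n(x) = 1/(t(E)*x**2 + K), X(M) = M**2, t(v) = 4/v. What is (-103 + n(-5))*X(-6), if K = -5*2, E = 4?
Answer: -18528/5 ≈ -3705.6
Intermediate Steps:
K = -10
n(x) = 1/(-10 + x**2) (n(x) = 1/((4/4)*x**2 - 10) = 1/((4*(1/4))*x**2 - 10) = 1/(1*x**2 - 10) = 1/(x**2 - 10) = 1/(-10 + x**2))
(-103 + n(-5))*X(-6) = (-103 + 1/(-10 + (-5)**2))*(-6)**2 = (-103 + 1/(-10 + 25))*36 = (-103 + 1/15)*36 = -1544/15*36 = -18528/5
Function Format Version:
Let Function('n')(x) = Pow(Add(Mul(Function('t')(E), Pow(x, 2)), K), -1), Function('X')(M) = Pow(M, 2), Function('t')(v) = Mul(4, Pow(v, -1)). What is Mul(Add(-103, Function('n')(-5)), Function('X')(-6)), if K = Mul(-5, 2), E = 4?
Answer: Rational(-18528, 5) ≈ -3705.6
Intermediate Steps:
K = -10
Function('n')(x) = Pow(Add(-10, Pow(x, 2)), -1) (Function('n')(x) = Pow(Add(Mul(Mul(4, Pow(4, -1)), Pow(x, 2)), -10), -1) = Pow(Add(Mul(Mul(4, Rational(1, 4)), Pow(x, 2)), -10), -1) = Pow(Add(Mul(1, Pow(x, 2)), -10), -1) = Pow(Add(Pow(x, 2), -10), -1) = Pow(Add(-10, Pow(x, 2)), -1))
Mul(Add(-103, Function('n')(-5)), Function('X')(-6)) = Mul(Add(-103, Pow(Add(-10, Pow(-5, 2)), -1)), Pow(-6, 2)) = Mul(Add(-103, Pow(Add(-10, 25), -1)), 36) = Mul(Add(-103, Pow(15, -1)), 36) = Mul(Add(-103, Rational(1, 15)), 36) = Mul(Rational(-1544, 15), 36) = Rational(-18528, 5)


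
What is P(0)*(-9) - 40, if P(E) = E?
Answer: -40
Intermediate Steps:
P(0)*(-9) - 40 = 0*(-9) - 40 = 0 - 40 = -40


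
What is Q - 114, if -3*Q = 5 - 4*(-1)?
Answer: -117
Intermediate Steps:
Q = -3 (Q = -(5 - 4*(-1))/3 = -(5 + 4)/3 = -⅓*9 = -3)
Q - 114 = -3 - 114 = -117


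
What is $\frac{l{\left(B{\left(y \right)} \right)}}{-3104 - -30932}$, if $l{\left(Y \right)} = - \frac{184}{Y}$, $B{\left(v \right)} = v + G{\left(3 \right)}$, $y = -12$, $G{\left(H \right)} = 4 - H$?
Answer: $\frac{46}{76527} \approx 0.0006011$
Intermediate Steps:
$B{\left(v \right)} = 1 + v$ ($B{\left(v \right)} = v + \left(4 - 3\right) = v + 1 = 1 + v$)
$\frac{l{\left(B{\left(y \right)} \right)}}{-3104 - -30932} = \frac{\left(-184\right) \frac{1}{1 - 12}}{-3104 - -30932} = \frac{\left(-184\right) \frac{1}{-11}}{-3104 + 30932} = \frac{\left(-184\right) \left(- \frac{1}{11}\right)}{27828} = \frac{184}{11} \cdot \frac{1}{27828} = \frac{46}{76527}$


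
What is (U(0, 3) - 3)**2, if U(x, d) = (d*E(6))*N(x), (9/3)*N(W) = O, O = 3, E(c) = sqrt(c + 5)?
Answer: 108 - 18*sqrt(11) ≈ 48.301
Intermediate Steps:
E(c) = sqrt(5 + c)
N(W) = 1 (N(W) = (1/3)*3 = 1)
U(x, d) = d*sqrt(11) (U(x, d) = (d*sqrt(5 + 6))*1 = (d*sqrt(11))*1 = d*sqrt(11))
(U(0, 3) - 3)**2 = (3*sqrt(11) - 3)**2 = (-3 + 3*sqrt(11))**2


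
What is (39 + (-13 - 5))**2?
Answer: 441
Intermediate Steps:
(39 + (-13 - 5))**2 = (39 - 18)**2 = 21**2 = 441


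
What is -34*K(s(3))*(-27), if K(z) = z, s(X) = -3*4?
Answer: -11016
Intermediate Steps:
s(X) = -12
-34*K(s(3))*(-27) = -34*(-12)*(-27) = 408*(-27) = -11016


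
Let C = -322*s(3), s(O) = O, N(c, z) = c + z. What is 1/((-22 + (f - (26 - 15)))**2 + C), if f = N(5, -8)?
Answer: 1/330 ≈ 0.0030303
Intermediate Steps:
f = -3 (f = 5 - 8 = -3)
C = -966 (C = -322*3 = -966)
1/((-22 + (f - (26 - 15)))**2 + C) = 1/((-22 + (-3 - (26 - 15)))**2 - 966) = 1/((-22 + (-3 - 1*11))**2 - 966) = 1/((-22 + (-3 - 11))**2 - 966) = 1/((-22 - 14)**2 - 966) = 1/((-36)**2 - 966) = 1/(1296 - 966) = 1/330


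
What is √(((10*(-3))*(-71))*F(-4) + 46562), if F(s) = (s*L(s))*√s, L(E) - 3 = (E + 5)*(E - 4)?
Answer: √(46562 + 85200*I) ≈ 268.01 + 158.95*I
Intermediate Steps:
L(E) = 3 + (-4 + E)*(5 + E) (L(E) = 3 + (E + 5)*(E - 4) = 3 + (5 + E)*(-4 + E) = 3 + (-4 + E)*(5 + E))
F(s) = s^(3/2)*(-17 + s + s²) (F(s) = (s*(-17 + s + s²))*√s = s^(3/2)*(-17 + s + s²))
√(((10*(-3))*(-71))*F(-4) + 46562) = √(((10*(-3))*(-71))*((-4)^(3/2)*(-17 - 4 + (-4)²)) + 46562) = √((-30*(-71))*((-8*I)*(-17 - 4 + 16)) + 46562) = √(2130*(-8*I*(-5)) + 46562) = √(2130*(40*I) + 46562) = √(85200*I + 46562) = √(46562 + 85200*I)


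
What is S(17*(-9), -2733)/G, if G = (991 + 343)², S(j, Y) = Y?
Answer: -2733/1779556 ≈ -0.0015358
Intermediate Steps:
G = 1779556 (G = 1334² = 1779556)
S(17*(-9), -2733)/G = -2733/1779556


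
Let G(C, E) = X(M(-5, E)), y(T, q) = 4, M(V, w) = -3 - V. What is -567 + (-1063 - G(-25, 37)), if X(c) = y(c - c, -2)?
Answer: -1634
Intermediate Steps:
X(c) = 4
G(C, E) = 4
-567 + (-1063 - G(-25, 37)) = -567 + (-1063 - 1*4) = -567 + (-1063 - 4) = -567 - 1067 = -1634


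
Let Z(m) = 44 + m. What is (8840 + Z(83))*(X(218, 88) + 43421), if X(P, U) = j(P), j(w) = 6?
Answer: 389409909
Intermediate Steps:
X(P, U) = 6
(8840 + Z(83))*(X(218, 88) + 43421) = (8840 + (44 + 83))*(6 + 43421) = (8840 + 127)*43427 = 8967*43427 = 389409909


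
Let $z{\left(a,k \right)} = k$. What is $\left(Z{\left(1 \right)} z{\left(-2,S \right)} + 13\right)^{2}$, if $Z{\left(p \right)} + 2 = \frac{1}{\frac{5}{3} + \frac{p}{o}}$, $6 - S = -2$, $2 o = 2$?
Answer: $0$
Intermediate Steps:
$o = 1$ ($o = \frac{1}{2} \cdot 2 = 1$)
$S = 8$ ($S = 6 - -2 = 6 + 2 = 8$)
$Z{\left(p \right)} = -2 + \frac{1}{\frac{5}{3} + p}$ ($Z{\left(p \right)} = -2 + \frac{1}{\frac{5}{3} + \frac{p}{1}} = -2 + \frac{1}{5 \cdot \frac{1}{3} + p 1} = -2 + \frac{1}{\frac{5}{3} + p}$)
$\left(Z{\left(1 \right)} z{\left(-2,S \right)} + 13\right)^{2} = \left(\frac{-7 - 6}{5 + 3 \cdot 1} \cdot 8 + 13\right)^{2} = \left(\frac{-7 - 6}{5 + 3} \cdot 8 + 13\right)^{2} = \left(\frac{1}{8} \left(-13\right) 8 + 13\right)^{2} = \left(\left(- \frac{13}{8}\right) 8 + 13\right)^{2} = \left(-13 + 13\right)^{2} = 0^{2} = 0$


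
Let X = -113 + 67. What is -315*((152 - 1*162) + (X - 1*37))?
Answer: 29295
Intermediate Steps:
X = -46
-315*((152 - 1*162) + (X - 1*37)) = -315*((152 - 1*162) + (-46 - 1*37)) = -315*((152 - 162) + (-46 - 37)) = -315*(-10 - 83) = -315*(-93) = 29295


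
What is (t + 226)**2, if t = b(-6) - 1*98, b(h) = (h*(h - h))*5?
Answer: 16384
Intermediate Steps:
b(h) = 0 (b(h) = (h*0)*5 = 0*5 = 0)
t = -98 (t = 0 - 1*98 = 0 - 98 = -98)
(t + 226)**2 = (-98 + 226)**2 = 128**2 = 16384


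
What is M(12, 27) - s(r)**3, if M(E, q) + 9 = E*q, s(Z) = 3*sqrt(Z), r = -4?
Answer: 315 + 216*I ≈ 315.0 + 216.0*I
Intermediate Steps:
M(E, q) = -9 + E*q
M(12, 27) - s(r)**3 = (-9 + 12*27) - (3*sqrt(-4))**3 = (-9 + 324) - (3*(2*I))**3 = 315 - (6*I)**3 = 315 - (-216)*I = 315 + 216*I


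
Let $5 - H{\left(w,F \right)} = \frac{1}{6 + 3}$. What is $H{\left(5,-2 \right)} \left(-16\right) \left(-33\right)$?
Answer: $\frac{7744}{3} \approx 2581.3$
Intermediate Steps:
$H{\left(w,F \right)} = \frac{44}{9}$ ($H{\left(w,F \right)} = 5 - \frac{1}{6 + 3} = 5 - \frac{1}{9} = \frac{44}{9}$)
$H{\left(5,-2 \right)} \left(-16\right) \left(-33\right) = \frac{44}{9} \left(-16\right) \left(-33\right) = \left(- \frac{704}{9}\right) \left(-33\right) = \frac{7744}{3}$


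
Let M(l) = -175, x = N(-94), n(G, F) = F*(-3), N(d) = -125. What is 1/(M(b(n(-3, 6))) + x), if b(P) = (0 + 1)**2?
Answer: -1/300 ≈ -0.0033333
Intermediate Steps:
n(G, F) = -3*F
b(P) = 1 (b(P) = 1**2 = 1)
x = -125
1/(M(b(n(-3, 6))) + x) = 1/(-175 - 125) = 1/(-300) = -1/300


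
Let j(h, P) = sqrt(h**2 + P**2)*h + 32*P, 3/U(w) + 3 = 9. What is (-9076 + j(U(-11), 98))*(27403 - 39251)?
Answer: 70377120 - 2962*sqrt(38417) ≈ 6.9797e+7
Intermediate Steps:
U(w) = 1/2 (U(w) = 3/(-3 + 9) = 3/6 = 3*(1/6) = 1/2)
j(h, P) = 32*P + h*sqrt(P**2 + h**2) (j(h, P) = sqrt(P**2 + h**2)*h + 32*P = h*sqrt(P**2 + h**2) + 32*P = 32*P + h*sqrt(P**2 + h**2))
(-9076 + j(U(-11), 98))*(27403 - 39251) = (-9076 + (32*98 + sqrt(98**2 + (1/2)**2)/2))*(27403 - 39251) = (-9076 + (3136 + sqrt(9604 + 1/4)/2))*(-11848) = (-9076 + (3136 + sqrt(38417/4)/2))*(-11848) = (-9076 + (3136 + (sqrt(38417)/2)/2))*(-11848) = (-9076 + (3136 + sqrt(38417)/4))*(-11848) = (-5940 + sqrt(38417)/4)*(-11848) = 70377120 - 2962*sqrt(38417)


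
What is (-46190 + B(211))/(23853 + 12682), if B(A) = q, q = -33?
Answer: -46223/36535 ≈ -1.2652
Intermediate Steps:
B(A) = -33
(-46190 + B(211))/(23853 + 12682) = (-46190 - 33)/(23853 + 12682) = -46223/36535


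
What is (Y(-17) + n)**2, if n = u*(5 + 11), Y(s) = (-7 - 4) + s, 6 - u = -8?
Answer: 38416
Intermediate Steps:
u = 14 (u = 6 - 1*(-8) = 6 + 8 = 14)
Y(s) = -11 + s
n = 224 (n = 14*(5 + 11) = 14*16 = 224)
(Y(-17) + n)**2 = ((-11 - 17) + 224)**2 = (-28 + 224)**2 = 196**2 = 38416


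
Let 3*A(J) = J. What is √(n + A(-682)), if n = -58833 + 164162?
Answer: √945915/3 ≈ 324.19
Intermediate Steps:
A(J) = J/3
n = 105329
√(n + A(-682)) = √(105329 + (⅓)*(-682)) = √(105329 - 682/3) = √(315305/3) = √945915/3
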